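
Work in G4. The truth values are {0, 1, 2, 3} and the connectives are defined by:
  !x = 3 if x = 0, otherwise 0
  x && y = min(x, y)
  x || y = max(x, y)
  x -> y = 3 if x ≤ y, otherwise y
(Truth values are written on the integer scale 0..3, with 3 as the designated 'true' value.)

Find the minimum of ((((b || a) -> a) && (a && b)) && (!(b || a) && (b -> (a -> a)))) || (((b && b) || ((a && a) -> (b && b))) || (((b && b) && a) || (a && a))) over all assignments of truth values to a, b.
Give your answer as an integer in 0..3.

Take a = 1, b = 0:
b || a = 0 || 1 = 1
(b || a) -> a = 1 -> 1 = 3
a && b = 1 && 0 = 0
((b || a) -> a) && (a && b) = 3 && 0 = 0
b || a = 0 || 1 = 1
!(b || a) = !1 = 0
a -> a = 1 -> 1 = 3
b -> (a -> a) = 0 -> 3 = 3
!(b || a) && (b -> (a -> a)) = 0 && 3 = 0
(((b || a) -> a) && (a && b)) && (!(b || a) && (b -> (a -> a))) = 0 && 0 = 0
b && b = 0 && 0 = 0
a && a = 1 && 1 = 1
b && b = 0 && 0 = 0
(a && a) -> (b && b) = 1 -> 0 = 0
(b && b) || ((a && a) -> (b && b)) = 0 || 0 = 0
b && b = 0 && 0 = 0
(b && b) && a = 0 && 1 = 0
a && a = 1 && 1 = 1
((b && b) && a) || (a && a) = 0 || 1 = 1
((b && b) || ((a && a) -> (b && b))) || (((b && b) && a) || (a && a)) = 0 || 1 = 1
((((b || a) -> a) && (a && b)) && (!(b || a) && (b -> (a -> a)))) || (((b && b) || ((a && a) -> (b && b))) || (((b && b) && a) || (a && a))) = 0 || 1 = 1
No assignment yields a value below 1, so this is the minimum.

1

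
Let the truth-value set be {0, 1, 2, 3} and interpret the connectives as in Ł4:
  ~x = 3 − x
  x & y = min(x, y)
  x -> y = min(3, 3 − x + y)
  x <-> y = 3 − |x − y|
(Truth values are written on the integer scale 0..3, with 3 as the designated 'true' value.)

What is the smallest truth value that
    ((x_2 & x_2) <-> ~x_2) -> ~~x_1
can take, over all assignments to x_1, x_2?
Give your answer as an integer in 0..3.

Take x_1 = 0, x_2 = 1:
x_2 & x_2 = 1 & 1 = 1
~x_2 = ~1 = 2
(x_2 & x_2) <-> ~x_2 = 1 <-> 2 = 2
~x_1 = ~0 = 3
~~x_1 = ~3 = 0
((x_2 & x_2) <-> ~x_2) -> ~~x_1 = 2 -> 0 = 1
No assignment yields a value below 1, so this is the minimum.

1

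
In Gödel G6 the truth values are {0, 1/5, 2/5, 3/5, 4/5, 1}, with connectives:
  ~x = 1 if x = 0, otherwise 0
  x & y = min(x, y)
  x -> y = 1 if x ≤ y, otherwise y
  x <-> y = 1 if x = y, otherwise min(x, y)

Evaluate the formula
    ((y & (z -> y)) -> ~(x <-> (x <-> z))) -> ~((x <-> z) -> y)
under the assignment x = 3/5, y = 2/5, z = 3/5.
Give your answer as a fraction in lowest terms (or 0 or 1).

1

z -> y = 3/5 -> 2/5 = 2/5
y & (z -> y) = 2/5 & 2/5 = 2/5
x <-> z = 3/5 <-> 3/5 = 1
x <-> (x <-> z) = 3/5 <-> 1 = 3/5
~(x <-> (x <-> z)) = ~3/5 = 0
(y & (z -> y)) -> ~(x <-> (x <-> z)) = 2/5 -> 0 = 0
x <-> z = 3/5 <-> 3/5 = 1
(x <-> z) -> y = 1 -> 2/5 = 2/5
~((x <-> z) -> y) = ~2/5 = 0
((y & (z -> y)) -> ~(x <-> (x <-> z))) -> ~((x <-> z) -> y) = 0 -> 0 = 1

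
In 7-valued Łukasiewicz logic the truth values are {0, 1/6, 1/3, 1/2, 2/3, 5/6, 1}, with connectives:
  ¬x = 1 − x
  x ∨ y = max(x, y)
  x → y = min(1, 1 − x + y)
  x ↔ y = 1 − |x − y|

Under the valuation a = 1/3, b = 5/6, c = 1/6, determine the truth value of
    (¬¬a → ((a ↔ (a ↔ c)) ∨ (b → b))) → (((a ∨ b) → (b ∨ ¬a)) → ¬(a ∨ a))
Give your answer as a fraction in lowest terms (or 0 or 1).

2/3

¬a = ¬1/3 = 2/3
¬¬a = ¬2/3 = 1/3
a ↔ c = 1/3 ↔ 1/6 = 5/6
a ↔ (a ↔ c) = 1/3 ↔ 5/6 = 1/2
b → b = 5/6 → 5/6 = 1
(a ↔ (a ↔ c)) ∨ (b → b) = 1/2 ∨ 1 = 1
¬¬a → ((a ↔ (a ↔ c)) ∨ (b → b)) = 1/3 → 1 = 1
a ∨ b = 1/3 ∨ 5/6 = 5/6
¬a = ¬1/3 = 2/3
b ∨ ¬a = 5/6 ∨ 2/3 = 5/6
(a ∨ b) → (b ∨ ¬a) = 5/6 → 5/6 = 1
a ∨ a = 1/3 ∨ 1/3 = 1/3
¬(a ∨ a) = ¬1/3 = 2/3
((a ∨ b) → (b ∨ ¬a)) → ¬(a ∨ a) = 1 → 2/3 = 2/3
(¬¬a → ((a ↔ (a ↔ c)) ∨ (b → b))) → (((a ∨ b) → (b ∨ ¬a)) → ¬(a ∨ a)) = 1 → 2/3 = 2/3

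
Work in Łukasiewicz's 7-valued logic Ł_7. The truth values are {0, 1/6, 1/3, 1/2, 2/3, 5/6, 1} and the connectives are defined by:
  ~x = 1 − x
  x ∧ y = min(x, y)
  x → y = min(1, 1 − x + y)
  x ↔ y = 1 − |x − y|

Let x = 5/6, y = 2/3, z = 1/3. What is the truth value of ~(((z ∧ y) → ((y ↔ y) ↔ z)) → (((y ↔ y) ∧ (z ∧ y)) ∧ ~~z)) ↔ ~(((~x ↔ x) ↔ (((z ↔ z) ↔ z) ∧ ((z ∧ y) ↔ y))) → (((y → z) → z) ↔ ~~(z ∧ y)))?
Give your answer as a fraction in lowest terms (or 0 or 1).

2/3

z ∧ y = 1/3 ∧ 2/3 = 1/3
y ↔ y = 2/3 ↔ 2/3 = 1
(y ↔ y) ↔ z = 1 ↔ 1/3 = 1/3
(z ∧ y) → ((y ↔ y) ↔ z) = 1/3 → 1/3 = 1
y ↔ y = 2/3 ↔ 2/3 = 1
z ∧ y = 1/3 ∧ 2/3 = 1/3
(y ↔ y) ∧ (z ∧ y) = 1 ∧ 1/3 = 1/3
~z = ~1/3 = 2/3
~~z = ~2/3 = 1/3
((y ↔ y) ∧ (z ∧ y)) ∧ ~~z = 1/3 ∧ 1/3 = 1/3
((z ∧ y) → ((y ↔ y) ↔ z)) → (((y ↔ y) ∧ (z ∧ y)) ∧ ~~z) = 1 → 1/3 = 1/3
~(((z ∧ y) → ((y ↔ y) ↔ z)) → (((y ↔ y) ∧ (z ∧ y)) ∧ ~~z)) = ~1/3 = 2/3
~x = ~5/6 = 1/6
~x ↔ x = 1/6 ↔ 5/6 = 1/3
z ↔ z = 1/3 ↔ 1/3 = 1
(z ↔ z) ↔ z = 1 ↔ 1/3 = 1/3
z ∧ y = 1/3 ∧ 2/3 = 1/3
(z ∧ y) ↔ y = 1/3 ↔ 2/3 = 2/3
((z ↔ z) ↔ z) ∧ ((z ∧ y) ↔ y) = 1/3 ∧ 2/3 = 1/3
(~x ↔ x) ↔ (((z ↔ z) ↔ z) ∧ ((z ∧ y) ↔ y)) = 1/3 ↔ 1/3 = 1
y → z = 2/3 → 1/3 = 2/3
(y → z) → z = 2/3 → 1/3 = 2/3
z ∧ y = 1/3 ∧ 2/3 = 1/3
~(z ∧ y) = ~1/3 = 2/3
~~(z ∧ y) = ~2/3 = 1/3
((y → z) → z) ↔ ~~(z ∧ y) = 2/3 ↔ 1/3 = 2/3
((~x ↔ x) ↔ (((z ↔ z) ↔ z) ∧ ((z ∧ y) ↔ y))) → (((y → z) → z) ↔ ~~(z ∧ y)) = 1 → 2/3 = 2/3
~(((~x ↔ x) ↔ (((z ↔ z) ↔ z) ∧ ((z ∧ y) ↔ y))) → (((y → z) → z) ↔ ~~(z ∧ y))) = ~2/3 = 1/3
~(((z ∧ y) → ((y ↔ y) ↔ z)) → (((y ↔ y) ∧ (z ∧ y)) ∧ ~~z)) ↔ ~(((~x ↔ x) ↔ (((z ↔ z) ↔ z) ∧ ((z ∧ y) ↔ y))) → (((y → z) → z) ↔ ~~(z ∧ y))) = 2/3 ↔ 1/3 = 2/3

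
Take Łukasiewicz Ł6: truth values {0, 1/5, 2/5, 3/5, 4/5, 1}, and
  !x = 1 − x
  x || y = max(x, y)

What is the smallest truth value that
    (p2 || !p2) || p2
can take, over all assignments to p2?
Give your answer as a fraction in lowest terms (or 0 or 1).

Take p2 = 2/5:
!p2 = !2/5 = 3/5
p2 || !p2 = 2/5 || 3/5 = 3/5
(p2 || !p2) || p2 = 3/5 || 2/5 = 3/5
No assignment yields a value below 3/5, so this is the minimum.

3/5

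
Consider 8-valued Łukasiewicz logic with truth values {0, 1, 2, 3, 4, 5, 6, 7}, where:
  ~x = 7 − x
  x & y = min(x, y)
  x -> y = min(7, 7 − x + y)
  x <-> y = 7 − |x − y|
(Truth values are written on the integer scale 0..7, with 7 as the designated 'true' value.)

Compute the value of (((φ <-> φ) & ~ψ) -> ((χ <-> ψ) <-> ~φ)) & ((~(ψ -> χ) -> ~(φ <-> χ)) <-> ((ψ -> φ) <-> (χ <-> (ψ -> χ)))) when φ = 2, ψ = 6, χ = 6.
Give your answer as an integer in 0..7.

φ <-> φ = 2 <-> 2 = 7
~ψ = ~6 = 1
(φ <-> φ) & ~ψ = 7 & 1 = 1
χ <-> ψ = 6 <-> 6 = 7
~φ = ~2 = 5
(χ <-> ψ) <-> ~φ = 7 <-> 5 = 5
((φ <-> φ) & ~ψ) -> ((χ <-> ψ) <-> ~φ) = 1 -> 5 = 7
ψ -> χ = 6 -> 6 = 7
~(ψ -> χ) = ~7 = 0
φ <-> χ = 2 <-> 6 = 3
~(φ <-> χ) = ~3 = 4
~(ψ -> χ) -> ~(φ <-> χ) = 0 -> 4 = 7
ψ -> φ = 6 -> 2 = 3
ψ -> χ = 6 -> 6 = 7
χ <-> (ψ -> χ) = 6 <-> 7 = 6
(ψ -> φ) <-> (χ <-> (ψ -> χ)) = 3 <-> 6 = 4
(~(ψ -> χ) -> ~(φ <-> χ)) <-> ((ψ -> φ) <-> (χ <-> (ψ -> χ))) = 7 <-> 4 = 4
(((φ <-> φ) & ~ψ) -> ((χ <-> ψ) <-> ~φ)) & ((~(ψ -> χ) -> ~(φ <-> χ)) <-> ((ψ -> φ) <-> (χ <-> (ψ -> χ)))) = 7 & 4 = 4

4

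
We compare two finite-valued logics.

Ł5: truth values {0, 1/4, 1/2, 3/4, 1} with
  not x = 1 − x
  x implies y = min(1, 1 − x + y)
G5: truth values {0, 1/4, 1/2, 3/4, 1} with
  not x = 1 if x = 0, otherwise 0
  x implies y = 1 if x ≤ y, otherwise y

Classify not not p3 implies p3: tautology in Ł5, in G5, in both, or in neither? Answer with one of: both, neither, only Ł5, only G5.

In Ł5: every assignment gives 1 — tautology.
In G5: at p3 = 1/4 the value is 1/4 — not a tautology.

only Ł5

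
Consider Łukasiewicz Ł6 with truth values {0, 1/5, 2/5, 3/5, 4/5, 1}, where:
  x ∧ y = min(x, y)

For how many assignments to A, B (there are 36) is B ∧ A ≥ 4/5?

4

value 1: 1 assignment (counts)
value 4/5: 3 assignments (counts)
value 3/5: 5 assignments
value 2/5: 7 assignments
value 1/5: 9 assignments
value 0: 11 assignments
So 4 of the 36 assignments meet the threshold.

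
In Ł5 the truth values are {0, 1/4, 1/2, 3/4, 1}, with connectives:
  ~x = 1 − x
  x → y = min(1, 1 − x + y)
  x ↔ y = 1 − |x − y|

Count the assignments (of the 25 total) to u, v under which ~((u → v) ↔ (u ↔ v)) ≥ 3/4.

3

value 1: 1 assignment (counts)
value 3/4: 2 assignments (counts)
value 1/2: 3 assignments
value 1/4: 4 assignments
value 0: 15 assignments
So 3 of the 25 assignments meet the threshold.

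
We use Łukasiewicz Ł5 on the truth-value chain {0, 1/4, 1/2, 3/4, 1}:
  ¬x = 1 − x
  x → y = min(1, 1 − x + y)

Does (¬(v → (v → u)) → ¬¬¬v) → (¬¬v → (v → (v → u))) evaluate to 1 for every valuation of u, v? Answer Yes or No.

Yes

At u = 1, v = 1/2, for instance:
v → u = 1/2 → 1 = 1
v → (v → u) = 1/2 → 1 = 1
¬(v → (v → u)) = ¬1 = 0
¬v = ¬1/2 = 1/2
¬¬v = ¬1/2 = 1/2
¬¬¬v = ¬1/2 = 1/2
¬(v → (v → u)) → ¬¬¬v = 0 → 1/2 = 1
¬¬v → (v → (v → u)) = 1/2 → 1 = 1
(¬(v → (v → u)) → ¬¬¬v) → (¬¬v → (v → (v → u))) = 1 → 1 = 1
and checking the remaining 24 assignments likewise gives ≥ 1 in every case.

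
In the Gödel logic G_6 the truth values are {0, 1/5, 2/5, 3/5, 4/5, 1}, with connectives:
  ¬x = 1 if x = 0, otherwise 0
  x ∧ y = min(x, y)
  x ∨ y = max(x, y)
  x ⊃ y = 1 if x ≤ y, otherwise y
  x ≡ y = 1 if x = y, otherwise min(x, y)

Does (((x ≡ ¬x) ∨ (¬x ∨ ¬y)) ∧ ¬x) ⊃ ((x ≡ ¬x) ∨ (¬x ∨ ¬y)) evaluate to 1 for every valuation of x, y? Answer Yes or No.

Yes

At x = 0, y = 4/5, for instance:
¬x = ¬0 = 1
x ≡ ¬x = 0 ≡ 1 = 0
¬x = ¬0 = 1
¬y = ¬4/5 = 0
¬x ∨ ¬y = 1 ∨ 0 = 1
(x ≡ ¬x) ∨ (¬x ∨ ¬y) = 0 ∨ 1 = 1
¬x = ¬0 = 1
((x ≡ ¬x) ∨ (¬x ∨ ¬y)) ∧ ¬x = 1 ∧ 1 = 1
(((x ≡ ¬x) ∨ (¬x ∨ ¬y)) ∧ ¬x) ⊃ ((x ≡ ¬x) ∨ (¬x ∨ ¬y)) = 1 ⊃ 1 = 1
and checking the remaining 35 assignments likewise gives ≥ 1 in every case.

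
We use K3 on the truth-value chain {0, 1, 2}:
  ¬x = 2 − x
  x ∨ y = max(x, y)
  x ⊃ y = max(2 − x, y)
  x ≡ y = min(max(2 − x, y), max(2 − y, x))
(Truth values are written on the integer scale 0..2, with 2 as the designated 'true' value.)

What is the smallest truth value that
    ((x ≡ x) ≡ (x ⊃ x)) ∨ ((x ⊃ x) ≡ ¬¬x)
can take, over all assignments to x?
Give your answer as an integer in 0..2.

Take x = 1:
x ≡ x = 1 ≡ 1 = 1
x ⊃ x = 1 ⊃ 1 = 1
(x ≡ x) ≡ (x ⊃ x) = 1 ≡ 1 = 1
x ⊃ x = 1 ⊃ 1 = 1
¬x = ¬1 = 1
¬¬x = ¬1 = 1
(x ⊃ x) ≡ ¬¬x = 1 ≡ 1 = 1
((x ≡ x) ≡ (x ⊃ x)) ∨ ((x ⊃ x) ≡ ¬¬x) = 1 ∨ 1 = 1
No assignment yields a value below 1, so this is the minimum.

1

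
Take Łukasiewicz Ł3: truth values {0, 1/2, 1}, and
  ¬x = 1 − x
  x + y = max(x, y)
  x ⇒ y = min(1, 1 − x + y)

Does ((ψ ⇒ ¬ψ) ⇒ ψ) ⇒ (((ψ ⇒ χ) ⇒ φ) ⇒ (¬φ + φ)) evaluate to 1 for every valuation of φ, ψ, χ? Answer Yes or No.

No

Counterexample: take φ = 1/2, ψ = 1, χ = 0.
¬ψ = ¬1 = 0
ψ ⇒ ¬ψ = 1 ⇒ 0 = 0
(ψ ⇒ ¬ψ) ⇒ ψ = 0 ⇒ 1 = 1
ψ ⇒ χ = 1 ⇒ 0 = 0
(ψ ⇒ χ) ⇒ φ = 0 ⇒ 1/2 = 1
¬φ = ¬1/2 = 1/2
¬φ + φ = 1/2 + 1/2 = 1/2
((ψ ⇒ χ) ⇒ φ) ⇒ (¬φ + φ) = 1 ⇒ 1/2 = 1/2
((ψ ⇒ ¬ψ) ⇒ ψ) ⇒ (((ψ ⇒ χ) ⇒ φ) ⇒ (¬φ + φ)) = 1 ⇒ 1/2 = 1/2
This gives 1/2 ≠ 1.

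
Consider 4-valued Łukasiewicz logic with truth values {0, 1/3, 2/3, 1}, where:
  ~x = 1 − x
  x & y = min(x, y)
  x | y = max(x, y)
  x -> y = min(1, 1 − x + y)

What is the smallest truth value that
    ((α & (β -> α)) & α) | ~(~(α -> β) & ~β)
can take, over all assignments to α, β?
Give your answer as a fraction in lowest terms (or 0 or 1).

Take α = 1/3, β = 0:
β -> α = 0 -> 1/3 = 1
α & (β -> α) = 1/3 & 1 = 1/3
(α & (β -> α)) & α = 1/3 & 1/3 = 1/3
α -> β = 1/3 -> 0 = 2/3
~(α -> β) = ~2/3 = 1/3
~β = ~0 = 1
~(α -> β) & ~β = 1/3 & 1 = 1/3
~(~(α -> β) & ~β) = ~1/3 = 2/3
((α & (β -> α)) & α) | ~(~(α -> β) & ~β) = 1/3 | 2/3 = 2/3
No assignment yields a value below 2/3, so this is the minimum.

2/3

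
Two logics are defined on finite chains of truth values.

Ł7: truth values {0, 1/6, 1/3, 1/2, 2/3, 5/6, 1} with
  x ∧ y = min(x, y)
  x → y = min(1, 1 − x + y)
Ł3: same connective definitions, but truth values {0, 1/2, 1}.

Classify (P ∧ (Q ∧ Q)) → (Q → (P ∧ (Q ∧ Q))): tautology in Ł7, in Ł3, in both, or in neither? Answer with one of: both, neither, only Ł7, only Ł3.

both

In Ł7: every assignment gives 1 — tautology.
In Ł3: every assignment gives 1 — tautology.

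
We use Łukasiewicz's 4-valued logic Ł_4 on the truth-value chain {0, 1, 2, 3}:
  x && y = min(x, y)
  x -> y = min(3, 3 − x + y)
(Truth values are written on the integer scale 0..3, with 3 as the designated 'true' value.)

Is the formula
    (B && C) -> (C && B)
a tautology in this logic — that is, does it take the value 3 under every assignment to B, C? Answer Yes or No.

Yes

B = 0, C = 0 ↦ 3
B = 0, C = 1 ↦ 3
B = 0, C = 2 ↦ 3
B = 0, C = 3 ↦ 3
B = 1, C = 0 ↦ 3
B = 1, C = 1 ↦ 3
B = 1, C = 2 ↦ 3
B = 1, C = 3 ↦ 3
B = 2, C = 0 ↦ 3
B = 2, C = 1 ↦ 3
B = 2, C = 2 ↦ 3
B = 2, C = 3 ↦ 3
B = 3, C = 0 ↦ 3
B = 3, C = 1 ↦ 3
B = 3, C = 2 ↦ 3
B = 3, C = 3 ↦ 3
Every assignment gives a value ≥ 3.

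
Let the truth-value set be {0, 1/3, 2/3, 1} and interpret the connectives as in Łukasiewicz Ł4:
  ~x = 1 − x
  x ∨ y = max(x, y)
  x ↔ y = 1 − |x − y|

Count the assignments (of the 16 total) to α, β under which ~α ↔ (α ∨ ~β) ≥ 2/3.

9

α = 0, β = 0 ↦ 1  ≥
α = 0, β = 1/3 ↦ 2/3  ≥
α = 0, β = 2/3 ↦ 1/3  <
α = 0, β = 1 ↦ 0  <
α = 1/3, β = 0 ↦ 2/3  ≥
α = 1/3, β = 1/3 ↦ 1  ≥
α = 1/3, β = 2/3 ↦ 2/3  ≥
α = 1/3, β = 1 ↦ 2/3  ≥
α = 2/3, β = 0 ↦ 1/3  <
α = 2/3, β = 1/3 ↦ 2/3  ≥
α = 2/3, β = 2/3 ↦ 2/3  ≥
α = 2/3, β = 1 ↦ 2/3  ≥
α = 1, β = 0 ↦ 0  <
α = 1, β = 1/3 ↦ 0  <
α = 1, β = 2/3 ↦ 0  <
α = 1, β = 1 ↦ 0  <
So 9 of the 16 assignments meet the threshold.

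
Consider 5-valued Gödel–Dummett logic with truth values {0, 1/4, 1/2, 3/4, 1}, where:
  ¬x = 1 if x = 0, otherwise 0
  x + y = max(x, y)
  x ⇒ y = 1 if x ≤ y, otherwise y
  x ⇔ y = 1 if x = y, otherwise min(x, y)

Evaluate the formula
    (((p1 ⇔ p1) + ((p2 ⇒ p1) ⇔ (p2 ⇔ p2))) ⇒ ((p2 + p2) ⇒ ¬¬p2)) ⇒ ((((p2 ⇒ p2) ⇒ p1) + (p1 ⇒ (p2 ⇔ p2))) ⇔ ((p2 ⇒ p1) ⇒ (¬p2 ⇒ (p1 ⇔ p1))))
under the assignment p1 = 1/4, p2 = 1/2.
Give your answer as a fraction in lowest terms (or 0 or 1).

1

p1 ⇔ p1 = 1/4 ⇔ 1/4 = 1
p2 ⇒ p1 = 1/2 ⇒ 1/4 = 1/4
p2 ⇔ p2 = 1/2 ⇔ 1/2 = 1
(p2 ⇒ p1) ⇔ (p2 ⇔ p2) = 1/4 ⇔ 1 = 1/4
(p1 ⇔ p1) + ((p2 ⇒ p1) ⇔ (p2 ⇔ p2)) = 1 + 1/4 = 1
p2 + p2 = 1/2 + 1/2 = 1/2
¬p2 = ¬1/2 = 0
¬¬p2 = ¬0 = 1
(p2 + p2) ⇒ ¬¬p2 = 1/2 ⇒ 1 = 1
((p1 ⇔ p1) + ((p2 ⇒ p1) ⇔ (p2 ⇔ p2))) ⇒ ((p2 + p2) ⇒ ¬¬p2) = 1 ⇒ 1 = 1
p2 ⇒ p2 = 1/2 ⇒ 1/2 = 1
(p2 ⇒ p2) ⇒ p1 = 1 ⇒ 1/4 = 1/4
p2 ⇔ p2 = 1/2 ⇔ 1/2 = 1
p1 ⇒ (p2 ⇔ p2) = 1/4 ⇒ 1 = 1
((p2 ⇒ p2) ⇒ p1) + (p1 ⇒ (p2 ⇔ p2)) = 1/4 + 1 = 1
p2 ⇒ p1 = 1/2 ⇒ 1/4 = 1/4
¬p2 = ¬1/2 = 0
p1 ⇔ p1 = 1/4 ⇔ 1/4 = 1
¬p2 ⇒ (p1 ⇔ p1) = 0 ⇒ 1 = 1
(p2 ⇒ p1) ⇒ (¬p2 ⇒ (p1 ⇔ p1)) = 1/4 ⇒ 1 = 1
(((p2 ⇒ p2) ⇒ p1) + (p1 ⇒ (p2 ⇔ p2))) ⇔ ((p2 ⇒ p1) ⇒ (¬p2 ⇒ (p1 ⇔ p1))) = 1 ⇔ 1 = 1
(((p1 ⇔ p1) + ((p2 ⇒ p1) ⇔ (p2 ⇔ p2))) ⇒ ((p2 + p2) ⇒ ¬¬p2)) ⇒ ((((p2 ⇒ p2) ⇒ p1) + (p1 ⇒ (p2 ⇔ p2))) ⇔ ((p2 ⇒ p1) ⇒ (¬p2 ⇒ (p1 ⇔ p1)))) = 1 ⇒ 1 = 1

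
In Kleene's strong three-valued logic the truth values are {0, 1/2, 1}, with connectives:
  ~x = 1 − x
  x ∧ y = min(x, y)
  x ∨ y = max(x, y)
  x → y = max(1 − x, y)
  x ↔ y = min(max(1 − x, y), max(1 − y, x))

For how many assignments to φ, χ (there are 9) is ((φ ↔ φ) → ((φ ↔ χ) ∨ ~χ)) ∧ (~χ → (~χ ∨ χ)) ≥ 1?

4

φ = 0, χ = 0 ↦ 1  ≥
φ = 0, χ = 1/2 ↦ 1/2  <
φ = 0, χ = 1 ↦ 0  <
φ = 1/2, χ = 0 ↦ 1  ≥
φ = 1/2, χ = 1/2 ↦ 1/2  <
φ = 1/2, χ = 1 ↦ 1/2  <
φ = 1, χ = 0 ↦ 1  ≥
φ = 1, χ = 1/2 ↦ 1/2  <
φ = 1, χ = 1 ↦ 1  ≥
So 4 of the 9 assignments meet the threshold.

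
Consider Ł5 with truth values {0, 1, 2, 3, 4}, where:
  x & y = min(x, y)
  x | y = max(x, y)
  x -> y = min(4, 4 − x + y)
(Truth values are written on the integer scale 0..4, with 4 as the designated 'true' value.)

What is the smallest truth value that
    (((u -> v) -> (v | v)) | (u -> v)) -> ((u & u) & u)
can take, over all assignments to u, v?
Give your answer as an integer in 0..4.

0

Take u = 0, v = 0:
u -> v = 0 -> 0 = 4
v | v = 0 | 0 = 0
(u -> v) -> (v | v) = 4 -> 0 = 0
u -> v = 0 -> 0 = 4
((u -> v) -> (v | v)) | (u -> v) = 0 | 4 = 4
u & u = 0 & 0 = 0
(u & u) & u = 0 & 0 = 0
(((u -> v) -> (v | v)) | (u -> v)) -> ((u & u) & u) = 4 -> 0 = 0
No assignment yields a value below 0, so this is the minimum.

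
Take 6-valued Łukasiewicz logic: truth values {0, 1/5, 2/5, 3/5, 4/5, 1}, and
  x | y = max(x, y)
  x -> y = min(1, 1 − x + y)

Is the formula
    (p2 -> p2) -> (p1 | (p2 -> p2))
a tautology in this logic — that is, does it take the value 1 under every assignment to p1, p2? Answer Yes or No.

Yes

At p1 = 3/5, p2 = 1, for instance:
p2 -> p2 = 1 -> 1 = 1
p1 | (p2 -> p2) = 3/5 | 1 = 1
(p2 -> p2) -> (p1 | (p2 -> p2)) = 1 -> 1 = 1
and checking the remaining 35 assignments likewise gives ≥ 1 in every case.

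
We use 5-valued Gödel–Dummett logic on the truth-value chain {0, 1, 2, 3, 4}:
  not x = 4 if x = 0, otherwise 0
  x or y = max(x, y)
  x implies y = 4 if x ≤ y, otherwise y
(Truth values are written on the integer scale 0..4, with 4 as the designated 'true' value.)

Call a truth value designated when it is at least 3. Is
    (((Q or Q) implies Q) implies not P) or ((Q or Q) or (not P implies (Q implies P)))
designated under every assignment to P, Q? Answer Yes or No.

At P = 3, Q = 1, for instance:
Q or Q = 1 or 1 = 1
(Q or Q) implies Q = 1 implies 1 = 4
not P = not 3 = 0
((Q or Q) implies Q) implies not P = 4 implies 0 = 0
Q or Q = 1 or 1 = 1
not P = not 3 = 0
Q implies P = 1 implies 3 = 4
not P implies (Q implies P) = 0 implies 4 = 4
(Q or Q) or (not P implies (Q implies P)) = 1 or 4 = 4
(((Q or Q) implies Q) implies not P) or ((Q or Q) or (not P implies (Q implies P))) = 0 or 4 = 4
and checking the remaining 24 assignments likewise gives ≥ 3 in every case.

Yes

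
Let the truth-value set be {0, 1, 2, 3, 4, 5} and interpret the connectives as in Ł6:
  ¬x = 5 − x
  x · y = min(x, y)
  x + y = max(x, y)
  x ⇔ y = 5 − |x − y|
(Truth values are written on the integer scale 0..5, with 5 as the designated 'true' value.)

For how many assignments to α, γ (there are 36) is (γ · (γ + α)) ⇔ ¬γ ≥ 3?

value 4: 12 assignments (counts)
value 2: 12 assignments
value 0: 12 assignments
So 12 of the 36 assignments meet the threshold.

12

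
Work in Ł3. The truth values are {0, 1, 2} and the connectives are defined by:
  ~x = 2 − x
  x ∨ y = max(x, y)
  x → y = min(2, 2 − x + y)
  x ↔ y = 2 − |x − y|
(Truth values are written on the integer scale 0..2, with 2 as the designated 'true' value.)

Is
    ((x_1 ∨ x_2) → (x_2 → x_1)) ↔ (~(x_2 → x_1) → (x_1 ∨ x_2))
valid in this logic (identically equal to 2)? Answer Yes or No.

No

Counterexample: take x_1 = 0, x_2 = 2.
x_1 ∨ x_2 = 0 ∨ 2 = 2
x_2 → x_1 = 2 → 0 = 0
(x_1 ∨ x_2) → (x_2 → x_1) = 2 → 0 = 0
x_2 → x_1 = 2 → 0 = 0
~(x_2 → x_1) = ~0 = 2
x_1 ∨ x_2 = 0 ∨ 2 = 2
~(x_2 → x_1) → (x_1 ∨ x_2) = 2 → 2 = 2
((x_1 ∨ x_2) → (x_2 → x_1)) ↔ (~(x_2 → x_1) → (x_1 ∨ x_2)) = 0 ↔ 2 = 0
This gives 0 ≠ 2.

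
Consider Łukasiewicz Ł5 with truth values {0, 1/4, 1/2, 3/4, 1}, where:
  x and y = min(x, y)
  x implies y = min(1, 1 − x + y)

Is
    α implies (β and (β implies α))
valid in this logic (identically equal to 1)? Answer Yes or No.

Counterexample: take α = 1/4, β = 0.
β implies α = 0 implies 1/4 = 1
β and (β implies α) = 0 and 1 = 0
α implies (β and (β implies α)) = 1/4 implies 0 = 3/4
This gives 3/4 ≠ 1.

No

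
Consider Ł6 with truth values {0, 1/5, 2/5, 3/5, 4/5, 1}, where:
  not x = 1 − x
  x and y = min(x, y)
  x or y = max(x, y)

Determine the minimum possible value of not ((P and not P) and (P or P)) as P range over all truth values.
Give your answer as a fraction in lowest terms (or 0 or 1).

3/5

Take P = 2/5:
not P = not 2/5 = 3/5
P and not P = 2/5 and 3/5 = 2/5
P or P = 2/5 or 2/5 = 2/5
(P and not P) and (P or P) = 2/5 and 2/5 = 2/5
not ((P and not P) and (P or P)) = not 2/5 = 3/5
No assignment yields a value below 3/5, so this is the minimum.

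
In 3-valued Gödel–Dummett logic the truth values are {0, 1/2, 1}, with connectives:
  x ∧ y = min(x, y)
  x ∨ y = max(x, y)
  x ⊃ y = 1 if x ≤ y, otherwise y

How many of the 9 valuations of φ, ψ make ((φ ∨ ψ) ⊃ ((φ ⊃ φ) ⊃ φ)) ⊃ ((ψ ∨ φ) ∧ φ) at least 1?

φ = 0, ψ = 0 ↦ 0  <
φ = 0, ψ = 1/2 ↦ 1  ≥
φ = 0, ψ = 1 ↦ 1  ≥
φ = 1/2, ψ = 0 ↦ 1/2  <
φ = 1/2, ψ = 1/2 ↦ 1/2  <
φ = 1/2, ψ = 1 ↦ 1  ≥
φ = 1, ψ = 0 ↦ 1  ≥
φ = 1, ψ = 1/2 ↦ 1  ≥
φ = 1, ψ = 1 ↦ 1  ≥
So 6 of the 9 assignments meet the threshold.

6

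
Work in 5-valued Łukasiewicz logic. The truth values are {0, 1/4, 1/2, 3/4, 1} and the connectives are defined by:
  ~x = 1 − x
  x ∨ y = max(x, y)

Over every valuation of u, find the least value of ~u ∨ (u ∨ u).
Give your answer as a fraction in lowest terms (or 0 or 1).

1/2

Take u = 1/2:
~u = ~1/2 = 1/2
u ∨ u = 1/2 ∨ 1/2 = 1/2
~u ∨ (u ∨ u) = 1/2 ∨ 1/2 = 1/2
No assignment yields a value below 1/2, so this is the minimum.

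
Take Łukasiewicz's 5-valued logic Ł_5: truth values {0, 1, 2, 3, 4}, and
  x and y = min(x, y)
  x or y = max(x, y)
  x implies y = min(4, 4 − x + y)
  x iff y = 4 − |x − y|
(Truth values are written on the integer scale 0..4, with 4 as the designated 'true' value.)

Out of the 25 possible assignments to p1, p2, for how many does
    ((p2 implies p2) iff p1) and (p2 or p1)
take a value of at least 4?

5

value 4: 5 assignments (counts)
value 3: 5 assignments
value 2: 5 assignments
value 1: 5 assignments
value 0: 5 assignments
So 5 of the 25 assignments meet the threshold.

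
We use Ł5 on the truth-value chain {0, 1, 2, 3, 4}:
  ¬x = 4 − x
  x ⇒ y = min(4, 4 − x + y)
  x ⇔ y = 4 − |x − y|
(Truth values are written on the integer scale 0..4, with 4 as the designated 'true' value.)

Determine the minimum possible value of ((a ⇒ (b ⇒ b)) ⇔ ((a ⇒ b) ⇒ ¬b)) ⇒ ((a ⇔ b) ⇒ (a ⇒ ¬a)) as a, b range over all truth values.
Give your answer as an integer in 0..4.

Take a = 4, b = 2:
b ⇒ b = 2 ⇒ 2 = 4
a ⇒ (b ⇒ b) = 4 ⇒ 4 = 4
a ⇒ b = 4 ⇒ 2 = 2
¬b = ¬2 = 2
(a ⇒ b) ⇒ ¬b = 2 ⇒ 2 = 4
(a ⇒ (b ⇒ b)) ⇔ ((a ⇒ b) ⇒ ¬b) = 4 ⇔ 4 = 4
a ⇔ b = 4 ⇔ 2 = 2
¬a = ¬4 = 0
a ⇒ ¬a = 4 ⇒ 0 = 0
(a ⇔ b) ⇒ (a ⇒ ¬a) = 2 ⇒ 0 = 2
((a ⇒ (b ⇒ b)) ⇔ ((a ⇒ b) ⇒ ¬b)) ⇒ ((a ⇔ b) ⇒ (a ⇒ ¬a)) = 4 ⇒ 2 = 2
No assignment yields a value below 2, so this is the minimum.

2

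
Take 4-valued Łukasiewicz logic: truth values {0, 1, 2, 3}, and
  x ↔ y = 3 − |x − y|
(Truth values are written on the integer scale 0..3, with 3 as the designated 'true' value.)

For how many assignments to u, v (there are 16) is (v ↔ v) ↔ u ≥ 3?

u = 0, v = 0 ↦ 0  <
u = 0, v = 1 ↦ 0  <
u = 0, v = 2 ↦ 0  <
u = 0, v = 3 ↦ 0  <
u = 1, v = 0 ↦ 1  <
u = 1, v = 1 ↦ 1  <
u = 1, v = 2 ↦ 1  <
u = 1, v = 3 ↦ 1  <
u = 2, v = 0 ↦ 2  <
u = 2, v = 1 ↦ 2  <
u = 2, v = 2 ↦ 2  <
u = 2, v = 3 ↦ 2  <
u = 3, v = 0 ↦ 3  ≥
u = 3, v = 1 ↦ 3  ≥
u = 3, v = 2 ↦ 3  ≥
u = 3, v = 3 ↦ 3  ≥
So 4 of the 16 assignments meet the threshold.

4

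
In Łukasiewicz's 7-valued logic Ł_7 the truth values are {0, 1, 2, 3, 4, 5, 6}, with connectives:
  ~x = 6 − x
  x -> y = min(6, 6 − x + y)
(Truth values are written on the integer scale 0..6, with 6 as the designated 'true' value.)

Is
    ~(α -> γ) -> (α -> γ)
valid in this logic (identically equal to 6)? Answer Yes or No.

No

Counterexample: take α = 4, γ = 0.
α -> γ = 4 -> 0 = 2
~(α -> γ) = ~2 = 4
~(α -> γ) -> (α -> γ) = 4 -> 2 = 4
This gives 4 ≠ 6.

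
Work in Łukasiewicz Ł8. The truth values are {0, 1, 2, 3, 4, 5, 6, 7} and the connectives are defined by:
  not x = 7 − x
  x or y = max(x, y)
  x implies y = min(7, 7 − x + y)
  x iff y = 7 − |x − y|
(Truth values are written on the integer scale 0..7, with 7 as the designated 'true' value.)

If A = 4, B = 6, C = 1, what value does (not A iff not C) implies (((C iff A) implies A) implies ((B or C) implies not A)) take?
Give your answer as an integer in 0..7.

7

not A = not 4 = 3
not C = not 1 = 6
not A iff not C = 3 iff 6 = 4
C iff A = 1 iff 4 = 4
(C iff A) implies A = 4 implies 4 = 7
B or C = 6 or 1 = 6
not A = not 4 = 3
(B or C) implies not A = 6 implies 3 = 4
((C iff A) implies A) implies ((B or C) implies not A) = 7 implies 4 = 4
(not A iff not C) implies (((C iff A) implies A) implies ((B or C) implies not A)) = 4 implies 4 = 7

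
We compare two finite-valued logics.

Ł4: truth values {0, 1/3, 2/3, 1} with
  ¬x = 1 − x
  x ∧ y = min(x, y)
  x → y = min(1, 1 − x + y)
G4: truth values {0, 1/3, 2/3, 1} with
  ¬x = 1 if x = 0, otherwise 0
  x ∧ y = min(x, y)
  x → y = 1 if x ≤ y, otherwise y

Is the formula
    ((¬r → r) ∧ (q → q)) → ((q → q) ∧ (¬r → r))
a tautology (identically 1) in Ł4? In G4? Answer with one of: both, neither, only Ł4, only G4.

In Ł4: every assignment gives 1 — tautology.
In G4: every assignment gives 1 — tautology.

both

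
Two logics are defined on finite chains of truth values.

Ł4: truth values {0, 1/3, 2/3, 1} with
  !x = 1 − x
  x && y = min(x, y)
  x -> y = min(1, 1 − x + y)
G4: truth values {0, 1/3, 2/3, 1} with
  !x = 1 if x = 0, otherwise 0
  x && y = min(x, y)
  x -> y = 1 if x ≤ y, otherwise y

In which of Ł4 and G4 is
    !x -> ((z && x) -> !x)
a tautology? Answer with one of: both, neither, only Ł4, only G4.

In Ł4: every assignment gives 1 — tautology.
In G4: every assignment gives 1 — tautology.

both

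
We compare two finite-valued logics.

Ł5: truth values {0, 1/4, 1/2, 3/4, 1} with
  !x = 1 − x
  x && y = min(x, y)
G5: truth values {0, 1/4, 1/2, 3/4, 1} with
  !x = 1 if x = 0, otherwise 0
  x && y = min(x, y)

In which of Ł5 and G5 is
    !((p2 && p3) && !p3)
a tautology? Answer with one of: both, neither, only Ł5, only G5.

only G5

In Ł5: at p2 = 1/4, p3 = 1/4 the value is 3/4 — not a tautology.
In G5: every assignment gives 1 — tautology.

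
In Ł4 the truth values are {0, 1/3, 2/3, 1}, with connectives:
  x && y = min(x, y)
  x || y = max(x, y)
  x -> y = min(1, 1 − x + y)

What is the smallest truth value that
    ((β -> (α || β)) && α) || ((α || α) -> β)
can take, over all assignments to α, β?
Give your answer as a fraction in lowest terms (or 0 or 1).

2/3

Take α = 1/3, β = 0:
α || β = 1/3 || 0 = 1/3
β -> (α || β) = 0 -> 1/3 = 1
(β -> (α || β)) && α = 1 && 1/3 = 1/3
α || α = 1/3 || 1/3 = 1/3
(α || α) -> β = 1/3 -> 0 = 2/3
((β -> (α || β)) && α) || ((α || α) -> β) = 1/3 || 2/3 = 2/3
No assignment yields a value below 2/3, so this is the minimum.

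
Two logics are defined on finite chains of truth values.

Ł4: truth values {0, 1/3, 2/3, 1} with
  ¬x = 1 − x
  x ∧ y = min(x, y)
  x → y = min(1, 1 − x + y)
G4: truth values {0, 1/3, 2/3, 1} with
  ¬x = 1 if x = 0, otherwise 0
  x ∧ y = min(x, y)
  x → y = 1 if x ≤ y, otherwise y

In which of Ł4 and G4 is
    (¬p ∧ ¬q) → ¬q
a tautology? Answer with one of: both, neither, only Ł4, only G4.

In Ł4: every assignment gives 1 — tautology.
In G4: every assignment gives 1 — tautology.

both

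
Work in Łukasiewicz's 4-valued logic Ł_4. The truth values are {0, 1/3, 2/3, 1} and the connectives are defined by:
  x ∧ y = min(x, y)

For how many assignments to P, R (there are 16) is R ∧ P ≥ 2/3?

4

P = 0, R = 0 ↦ 0  <
P = 0, R = 1/3 ↦ 0  <
P = 0, R = 2/3 ↦ 0  <
P = 0, R = 1 ↦ 0  <
P = 1/3, R = 0 ↦ 0  <
P = 1/3, R = 1/3 ↦ 1/3  <
P = 1/3, R = 2/3 ↦ 1/3  <
P = 1/3, R = 1 ↦ 1/3  <
P = 2/3, R = 0 ↦ 0  <
P = 2/3, R = 1/3 ↦ 1/3  <
P = 2/3, R = 2/3 ↦ 2/3  ≥
P = 2/3, R = 1 ↦ 2/3  ≥
P = 1, R = 0 ↦ 0  <
P = 1, R = 1/3 ↦ 1/3  <
P = 1, R = 2/3 ↦ 2/3  ≥
P = 1, R = 1 ↦ 1  ≥
So 4 of the 16 assignments meet the threshold.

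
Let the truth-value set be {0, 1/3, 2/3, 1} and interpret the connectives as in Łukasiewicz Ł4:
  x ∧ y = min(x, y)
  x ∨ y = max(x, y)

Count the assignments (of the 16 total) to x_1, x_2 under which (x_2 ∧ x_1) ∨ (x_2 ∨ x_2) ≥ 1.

x_1 = 0, x_2 = 0 ↦ 0  <
x_1 = 0, x_2 = 1/3 ↦ 1/3  <
x_1 = 0, x_2 = 2/3 ↦ 2/3  <
x_1 = 0, x_2 = 1 ↦ 1  ≥
x_1 = 1/3, x_2 = 0 ↦ 0  <
x_1 = 1/3, x_2 = 1/3 ↦ 1/3  <
x_1 = 1/3, x_2 = 2/3 ↦ 2/3  <
x_1 = 1/3, x_2 = 1 ↦ 1  ≥
x_1 = 2/3, x_2 = 0 ↦ 0  <
x_1 = 2/3, x_2 = 1/3 ↦ 1/3  <
x_1 = 2/3, x_2 = 2/3 ↦ 2/3  <
x_1 = 2/3, x_2 = 1 ↦ 1  ≥
x_1 = 1, x_2 = 0 ↦ 0  <
x_1 = 1, x_2 = 1/3 ↦ 1/3  <
x_1 = 1, x_2 = 2/3 ↦ 2/3  <
x_1 = 1, x_2 = 1 ↦ 1  ≥
So 4 of the 16 assignments meet the threshold.

4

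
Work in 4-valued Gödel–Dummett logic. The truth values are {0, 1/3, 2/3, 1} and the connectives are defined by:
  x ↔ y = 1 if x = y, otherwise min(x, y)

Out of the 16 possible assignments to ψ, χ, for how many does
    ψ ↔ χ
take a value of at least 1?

ψ = 0, χ = 0 ↦ 1  ≥
ψ = 0, χ = 1/3 ↦ 0  <
ψ = 0, χ = 2/3 ↦ 0  <
ψ = 0, χ = 1 ↦ 0  <
ψ = 1/3, χ = 0 ↦ 0  <
ψ = 1/3, χ = 1/3 ↦ 1  ≥
ψ = 1/3, χ = 2/3 ↦ 1/3  <
ψ = 1/3, χ = 1 ↦ 1/3  <
ψ = 2/3, χ = 0 ↦ 0  <
ψ = 2/3, χ = 1/3 ↦ 1/3  <
ψ = 2/3, χ = 2/3 ↦ 1  ≥
ψ = 2/3, χ = 1 ↦ 2/3  <
ψ = 1, χ = 0 ↦ 0  <
ψ = 1, χ = 1/3 ↦ 1/3  <
ψ = 1, χ = 2/3 ↦ 2/3  <
ψ = 1, χ = 1 ↦ 1  ≥
So 4 of the 16 assignments meet the threshold.

4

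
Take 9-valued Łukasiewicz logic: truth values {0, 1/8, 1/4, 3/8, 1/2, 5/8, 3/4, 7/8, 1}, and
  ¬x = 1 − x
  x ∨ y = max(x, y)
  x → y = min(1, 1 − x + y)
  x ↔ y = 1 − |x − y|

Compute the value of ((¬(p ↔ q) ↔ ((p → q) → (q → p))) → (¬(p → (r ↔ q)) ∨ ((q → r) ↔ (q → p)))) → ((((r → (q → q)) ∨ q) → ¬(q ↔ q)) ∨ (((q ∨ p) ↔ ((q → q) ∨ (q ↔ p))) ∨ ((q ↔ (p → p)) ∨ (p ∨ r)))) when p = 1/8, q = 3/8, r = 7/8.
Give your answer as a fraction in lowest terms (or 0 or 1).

p ↔ q = 1/8 ↔ 3/8 = 3/4
¬(p ↔ q) = ¬3/4 = 1/4
p → q = 1/8 → 3/8 = 1
q → p = 3/8 → 1/8 = 3/4
(p → q) → (q → p) = 1 → 3/4 = 3/4
¬(p ↔ q) ↔ ((p → q) → (q → p)) = 1/4 ↔ 3/4 = 1/2
r ↔ q = 7/8 ↔ 3/8 = 1/2
p → (r ↔ q) = 1/8 → 1/2 = 1
¬(p → (r ↔ q)) = ¬1 = 0
q → r = 3/8 → 7/8 = 1
q → p = 3/8 → 1/8 = 3/4
(q → r) ↔ (q → p) = 1 ↔ 3/4 = 3/4
¬(p → (r ↔ q)) ∨ ((q → r) ↔ (q → p)) = 0 ∨ 3/4 = 3/4
(¬(p ↔ q) ↔ ((p → q) → (q → p))) → (¬(p → (r ↔ q)) ∨ ((q → r) ↔ (q → p))) = 1/2 → 3/4 = 1
q → q = 3/8 → 3/8 = 1
r → (q → q) = 7/8 → 1 = 1
(r → (q → q)) ∨ q = 1 ∨ 3/8 = 1
q ↔ q = 3/8 ↔ 3/8 = 1
¬(q ↔ q) = ¬1 = 0
((r → (q → q)) ∨ q) → ¬(q ↔ q) = 1 → 0 = 0
q ∨ p = 3/8 ∨ 1/8 = 3/8
q → q = 3/8 → 3/8 = 1
q ↔ p = 3/8 ↔ 1/8 = 3/4
(q → q) ∨ (q ↔ p) = 1 ∨ 3/4 = 1
(q ∨ p) ↔ ((q → q) ∨ (q ↔ p)) = 3/8 ↔ 1 = 3/8
p → p = 1/8 → 1/8 = 1
q ↔ (p → p) = 3/8 ↔ 1 = 3/8
p ∨ r = 1/8 ∨ 7/8 = 7/8
(q ↔ (p → p)) ∨ (p ∨ r) = 3/8 ∨ 7/8 = 7/8
((q ∨ p) ↔ ((q → q) ∨ (q ↔ p))) ∨ ((q ↔ (p → p)) ∨ (p ∨ r)) = 3/8 ∨ 7/8 = 7/8
(((r → (q → q)) ∨ q) → ¬(q ↔ q)) ∨ (((q ∨ p) ↔ ((q → q) ∨ (q ↔ p))) ∨ ((q ↔ (p → p)) ∨ (p ∨ r))) = 0 ∨ 7/8 = 7/8
((¬(p ↔ q) ↔ ((p → q) → (q → p))) → (¬(p → (r ↔ q)) ∨ ((q → r) ↔ (q → p)))) → ((((r → (q → q)) ∨ q) → ¬(q ↔ q)) ∨ (((q ∨ p) ↔ ((q → q) ∨ (q ↔ p))) ∨ ((q ↔ (p → p)) ∨ (p ∨ r)))) = 1 → 7/8 = 7/8

7/8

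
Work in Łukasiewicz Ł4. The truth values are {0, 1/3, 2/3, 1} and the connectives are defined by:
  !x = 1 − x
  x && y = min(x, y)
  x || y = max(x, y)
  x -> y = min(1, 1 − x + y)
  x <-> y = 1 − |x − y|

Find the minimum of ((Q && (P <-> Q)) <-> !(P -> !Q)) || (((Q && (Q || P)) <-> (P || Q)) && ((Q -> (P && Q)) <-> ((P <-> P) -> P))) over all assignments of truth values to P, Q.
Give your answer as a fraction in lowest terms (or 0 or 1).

Take P = 0, Q = 1/3:
P <-> Q = 0 <-> 1/3 = 2/3
Q && (P <-> Q) = 1/3 && 2/3 = 1/3
!Q = !1/3 = 2/3
P -> !Q = 0 -> 2/3 = 1
!(P -> !Q) = !1 = 0
(Q && (P <-> Q)) <-> !(P -> !Q) = 1/3 <-> 0 = 2/3
Q || P = 1/3 || 0 = 1/3
Q && (Q || P) = 1/3 && 1/3 = 1/3
P || Q = 0 || 1/3 = 1/3
(Q && (Q || P)) <-> (P || Q) = 1/3 <-> 1/3 = 1
P && Q = 0 && 1/3 = 0
Q -> (P && Q) = 1/3 -> 0 = 2/3
P <-> P = 0 <-> 0 = 1
(P <-> P) -> P = 1 -> 0 = 0
(Q -> (P && Q)) <-> ((P <-> P) -> P) = 2/3 <-> 0 = 1/3
((Q && (Q || P)) <-> (P || Q)) && ((Q -> (P && Q)) <-> ((P <-> P) -> P)) = 1 && 1/3 = 1/3
((Q && (P <-> Q)) <-> !(P -> !Q)) || (((Q && (Q || P)) <-> (P || Q)) && ((Q -> (P && Q)) <-> ((P <-> P) -> P))) = 2/3 || 1/3 = 2/3
No assignment yields a value below 2/3, so this is the minimum.

2/3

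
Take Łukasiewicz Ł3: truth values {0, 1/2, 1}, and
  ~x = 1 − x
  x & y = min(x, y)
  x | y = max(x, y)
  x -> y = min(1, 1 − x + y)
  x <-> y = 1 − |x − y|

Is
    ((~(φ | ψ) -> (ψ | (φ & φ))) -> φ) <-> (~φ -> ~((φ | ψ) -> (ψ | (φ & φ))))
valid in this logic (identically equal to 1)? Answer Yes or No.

Counterexample: take φ = 0, ψ = 0.
φ | ψ = 0 | 0 = 0
~(φ | ψ) = ~0 = 1
φ & φ = 0 & 0 = 0
ψ | (φ & φ) = 0 | 0 = 0
~(φ | ψ) -> (ψ | (φ & φ)) = 1 -> 0 = 0
(~(φ | ψ) -> (ψ | (φ & φ))) -> φ = 0 -> 0 = 1
~φ = ~0 = 1
φ | ψ = 0 | 0 = 0
φ & φ = 0 & 0 = 0
ψ | (φ & φ) = 0 | 0 = 0
(φ | ψ) -> (ψ | (φ & φ)) = 0 -> 0 = 1
~((φ | ψ) -> (ψ | (φ & φ))) = ~1 = 0
~φ -> ~((φ | ψ) -> (ψ | (φ & φ))) = 1 -> 0 = 0
((~(φ | ψ) -> (ψ | (φ & φ))) -> φ) <-> (~φ -> ~((φ | ψ) -> (ψ | (φ & φ)))) = 1 <-> 0 = 0
This gives 0 ≠ 1.

No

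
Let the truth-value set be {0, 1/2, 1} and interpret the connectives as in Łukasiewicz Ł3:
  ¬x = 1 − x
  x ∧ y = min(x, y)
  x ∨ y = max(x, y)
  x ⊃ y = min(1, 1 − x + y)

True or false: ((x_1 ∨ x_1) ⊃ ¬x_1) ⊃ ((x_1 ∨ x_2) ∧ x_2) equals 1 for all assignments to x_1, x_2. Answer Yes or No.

No

Counterexample: take x_1 = 0, x_2 = 0.
x_1 ∨ x_1 = 0 ∨ 0 = 0
¬x_1 = ¬0 = 1
(x_1 ∨ x_1) ⊃ ¬x_1 = 0 ⊃ 1 = 1
x_1 ∨ x_2 = 0 ∨ 0 = 0
(x_1 ∨ x_2) ∧ x_2 = 0 ∧ 0 = 0
((x_1 ∨ x_1) ⊃ ¬x_1) ⊃ ((x_1 ∨ x_2) ∧ x_2) = 1 ⊃ 0 = 0
This gives 0 ≠ 1.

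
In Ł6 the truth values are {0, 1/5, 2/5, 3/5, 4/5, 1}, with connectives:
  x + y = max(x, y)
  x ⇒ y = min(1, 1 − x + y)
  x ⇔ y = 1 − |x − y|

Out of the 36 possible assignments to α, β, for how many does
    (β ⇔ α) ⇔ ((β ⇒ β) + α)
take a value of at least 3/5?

24

value 1: 6 assignments (counts)
value 4/5: 10 assignments (counts)
value 3/5: 8 assignments (counts)
value 2/5: 6 assignments
value 1/5: 4 assignments
value 0: 2 assignments
So 24 of the 36 assignments meet the threshold.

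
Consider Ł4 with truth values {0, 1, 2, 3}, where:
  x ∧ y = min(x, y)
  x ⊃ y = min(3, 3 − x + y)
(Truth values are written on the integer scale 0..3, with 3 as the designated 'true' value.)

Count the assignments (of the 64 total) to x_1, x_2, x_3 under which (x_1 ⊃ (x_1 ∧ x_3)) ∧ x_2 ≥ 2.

26

value 3: 10 assignments (counts)
value 2: 16 assignments (counts)
value 1: 19 assignments
value 0: 19 assignments
So 26 of the 64 assignments meet the threshold.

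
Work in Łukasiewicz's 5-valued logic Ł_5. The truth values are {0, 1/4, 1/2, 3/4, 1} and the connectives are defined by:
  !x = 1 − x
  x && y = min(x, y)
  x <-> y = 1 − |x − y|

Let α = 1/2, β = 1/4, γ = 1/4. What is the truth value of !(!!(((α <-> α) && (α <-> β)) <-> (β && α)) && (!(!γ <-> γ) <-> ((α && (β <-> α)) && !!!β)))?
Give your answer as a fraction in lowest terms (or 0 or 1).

α <-> α = 1/2 <-> 1/2 = 1
α <-> β = 1/2 <-> 1/4 = 3/4
(α <-> α) && (α <-> β) = 1 && 3/4 = 3/4
β && α = 1/4 && 1/2 = 1/4
((α <-> α) && (α <-> β)) <-> (β && α) = 3/4 <-> 1/4 = 1/2
!(((α <-> α) && (α <-> β)) <-> (β && α)) = !1/2 = 1/2
!!(((α <-> α) && (α <-> β)) <-> (β && α)) = !1/2 = 1/2
!γ = !1/4 = 3/4
!γ <-> γ = 3/4 <-> 1/4 = 1/2
!(!γ <-> γ) = !1/2 = 1/2
β <-> α = 1/4 <-> 1/2 = 3/4
α && (β <-> α) = 1/2 && 3/4 = 1/2
!β = !1/4 = 3/4
!!β = !3/4 = 1/4
!!!β = !1/4 = 3/4
(α && (β <-> α)) && !!!β = 1/2 && 3/4 = 1/2
!(!γ <-> γ) <-> ((α && (β <-> α)) && !!!β) = 1/2 <-> 1/2 = 1
!!(((α <-> α) && (α <-> β)) <-> (β && α)) && (!(!γ <-> γ) <-> ((α && (β <-> α)) && !!!β)) = 1/2 && 1 = 1/2
!(!!(((α <-> α) && (α <-> β)) <-> (β && α)) && (!(!γ <-> γ) <-> ((α && (β <-> α)) && !!!β))) = !1/2 = 1/2

1/2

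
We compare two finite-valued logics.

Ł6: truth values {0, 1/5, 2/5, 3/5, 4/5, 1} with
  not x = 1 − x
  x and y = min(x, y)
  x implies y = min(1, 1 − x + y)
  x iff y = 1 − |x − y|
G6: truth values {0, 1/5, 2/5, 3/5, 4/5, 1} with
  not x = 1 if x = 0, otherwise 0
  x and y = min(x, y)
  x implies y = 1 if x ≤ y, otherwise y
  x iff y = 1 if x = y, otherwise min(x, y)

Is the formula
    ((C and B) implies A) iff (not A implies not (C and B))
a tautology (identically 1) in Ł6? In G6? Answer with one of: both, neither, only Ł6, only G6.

only Ł6

In Ł6: every assignment gives 1 — tautology.
In G6: at A = 1/5, B = 2/5, C = 2/5 the value is 1/5 — not a tautology.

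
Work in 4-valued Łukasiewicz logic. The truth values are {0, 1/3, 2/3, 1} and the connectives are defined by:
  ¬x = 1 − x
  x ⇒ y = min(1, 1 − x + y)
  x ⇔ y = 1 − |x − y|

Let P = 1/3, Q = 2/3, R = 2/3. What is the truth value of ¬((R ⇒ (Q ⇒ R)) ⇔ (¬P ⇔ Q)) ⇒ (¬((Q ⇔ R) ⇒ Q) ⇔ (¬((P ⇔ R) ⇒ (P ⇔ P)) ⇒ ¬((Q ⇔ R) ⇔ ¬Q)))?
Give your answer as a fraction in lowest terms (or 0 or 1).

Q ⇒ R = 2/3 ⇒ 2/3 = 1
R ⇒ (Q ⇒ R) = 2/3 ⇒ 1 = 1
¬P = ¬1/3 = 2/3
¬P ⇔ Q = 2/3 ⇔ 2/3 = 1
(R ⇒ (Q ⇒ R)) ⇔ (¬P ⇔ Q) = 1 ⇔ 1 = 1
¬((R ⇒ (Q ⇒ R)) ⇔ (¬P ⇔ Q)) = ¬1 = 0
Q ⇔ R = 2/3 ⇔ 2/3 = 1
(Q ⇔ R) ⇒ Q = 1 ⇒ 2/3 = 2/3
¬((Q ⇔ R) ⇒ Q) = ¬2/3 = 1/3
P ⇔ R = 1/3 ⇔ 2/3 = 2/3
P ⇔ P = 1/3 ⇔ 1/3 = 1
(P ⇔ R) ⇒ (P ⇔ P) = 2/3 ⇒ 1 = 1
¬((P ⇔ R) ⇒ (P ⇔ P)) = ¬1 = 0
Q ⇔ R = 2/3 ⇔ 2/3 = 1
¬Q = ¬2/3 = 1/3
(Q ⇔ R) ⇔ ¬Q = 1 ⇔ 1/3 = 1/3
¬((Q ⇔ R) ⇔ ¬Q) = ¬1/3 = 2/3
¬((P ⇔ R) ⇒ (P ⇔ P)) ⇒ ¬((Q ⇔ R) ⇔ ¬Q) = 0 ⇒ 2/3 = 1
¬((Q ⇔ R) ⇒ Q) ⇔ (¬((P ⇔ R) ⇒ (P ⇔ P)) ⇒ ¬((Q ⇔ R) ⇔ ¬Q)) = 1/3 ⇔ 1 = 1/3
¬((R ⇒ (Q ⇒ R)) ⇔ (¬P ⇔ Q)) ⇒ (¬((Q ⇔ R) ⇒ Q) ⇔ (¬((P ⇔ R) ⇒ (P ⇔ P)) ⇒ ¬((Q ⇔ R) ⇔ ¬Q))) = 0 ⇒ 1/3 = 1

1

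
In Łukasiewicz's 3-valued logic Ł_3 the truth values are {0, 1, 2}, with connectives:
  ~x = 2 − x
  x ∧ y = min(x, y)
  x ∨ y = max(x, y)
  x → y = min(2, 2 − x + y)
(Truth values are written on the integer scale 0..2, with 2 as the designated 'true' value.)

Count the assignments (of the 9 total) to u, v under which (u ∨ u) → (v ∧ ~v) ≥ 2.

4

u = 0, v = 0 ↦ 2  ≥
u = 0, v = 1 ↦ 2  ≥
u = 0, v = 2 ↦ 2  ≥
u = 1, v = 0 ↦ 1  <
u = 1, v = 1 ↦ 2  ≥
u = 1, v = 2 ↦ 1  <
u = 2, v = 0 ↦ 0  <
u = 2, v = 1 ↦ 1  <
u = 2, v = 2 ↦ 0  <
So 4 of the 9 assignments meet the threshold.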